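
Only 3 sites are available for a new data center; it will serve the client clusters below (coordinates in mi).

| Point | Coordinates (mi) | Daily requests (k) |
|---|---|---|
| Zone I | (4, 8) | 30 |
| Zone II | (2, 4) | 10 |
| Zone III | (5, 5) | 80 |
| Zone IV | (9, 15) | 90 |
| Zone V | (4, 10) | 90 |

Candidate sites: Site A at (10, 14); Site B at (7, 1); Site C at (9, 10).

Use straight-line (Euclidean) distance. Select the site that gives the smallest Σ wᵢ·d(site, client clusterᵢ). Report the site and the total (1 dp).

Site C, total 1666.0 mi

Total weighted distance at each candidate:
  Site A (10, 14): total = 1982.5
  Site B (7, 1): total = 2771.2
  Site C (9, 10): total = 1666.0
Minimum is at Site C with total 1666.0 mi.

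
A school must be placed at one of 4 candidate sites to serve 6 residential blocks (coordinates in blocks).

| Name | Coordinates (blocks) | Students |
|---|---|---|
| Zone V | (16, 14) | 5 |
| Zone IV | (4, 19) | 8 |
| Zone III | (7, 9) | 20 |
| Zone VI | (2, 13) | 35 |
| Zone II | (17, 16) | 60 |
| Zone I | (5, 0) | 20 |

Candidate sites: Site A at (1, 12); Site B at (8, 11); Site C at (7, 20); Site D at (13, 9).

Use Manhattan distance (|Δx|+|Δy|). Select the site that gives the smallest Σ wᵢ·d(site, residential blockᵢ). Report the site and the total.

Site B, total 1611 blocks

Total weighted distance at each candidate:
  Site A (1, 12): total = 1935
  Site B (8, 11): total = 1611
  Site C (7, 20): total = 2027
  Site D (13, 9): total = 1837
Minimum is at Site B with total 1611 blocks.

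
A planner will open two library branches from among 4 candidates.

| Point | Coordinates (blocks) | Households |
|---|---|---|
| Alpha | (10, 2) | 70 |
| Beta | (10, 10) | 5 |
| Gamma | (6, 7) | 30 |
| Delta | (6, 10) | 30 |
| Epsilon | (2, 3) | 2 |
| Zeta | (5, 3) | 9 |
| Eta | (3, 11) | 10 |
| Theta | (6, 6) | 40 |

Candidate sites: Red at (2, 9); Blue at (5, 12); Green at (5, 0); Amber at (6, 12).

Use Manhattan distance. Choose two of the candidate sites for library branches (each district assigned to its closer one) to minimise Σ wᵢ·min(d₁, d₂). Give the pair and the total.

Evaluate every pair (each demand assigned to the nearer of the two):
  {Green, Amber}: total = 1049
  {Blue, Green}: total = 1144
  {Red, Green}: total = 1214
  {Red, Amber}: total = 1583
  {Blue, Amber}: total = 1595
  {Red, Blue}: total = 1758
Best pair: {Green, Amber} with total 1049.

{Green, Amber}, total 1049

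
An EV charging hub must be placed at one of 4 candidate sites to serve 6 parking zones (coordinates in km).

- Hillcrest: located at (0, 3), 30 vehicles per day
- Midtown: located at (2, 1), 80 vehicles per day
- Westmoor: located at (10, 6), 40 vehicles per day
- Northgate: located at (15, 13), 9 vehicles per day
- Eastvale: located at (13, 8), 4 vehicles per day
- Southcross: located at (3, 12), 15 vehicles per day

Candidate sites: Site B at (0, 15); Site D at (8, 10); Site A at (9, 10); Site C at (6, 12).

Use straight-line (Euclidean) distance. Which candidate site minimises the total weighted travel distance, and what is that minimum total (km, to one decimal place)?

Site D, total 1534.0 km

Total weighted distance at each candidate:
  Site B (0, 15): total = 2288.4
  Site D (8, 10): total = 1534.0
  Site A (9, 10): total = 1592.2
  Site C (6, 12): total = 1708.1
Minimum is at Site D with total 1534.0 km.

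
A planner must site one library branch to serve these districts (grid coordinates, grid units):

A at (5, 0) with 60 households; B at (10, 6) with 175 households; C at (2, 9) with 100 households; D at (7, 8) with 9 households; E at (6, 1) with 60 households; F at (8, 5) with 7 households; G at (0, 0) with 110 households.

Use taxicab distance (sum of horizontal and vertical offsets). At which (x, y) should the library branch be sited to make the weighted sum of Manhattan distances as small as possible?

(5, 6)

Manhattan distance separates: Σwᵢ(|x−xᵢ|+|y−yᵢ|) = Σwᵢ|x−xᵢ| + Σwᵢ|y−yᵢ|, so x and y are optimised independently as 1-D weighted medians.
Total weight W = 521; half = 260.5.
x-coordinate, sorted with cumulative weight:
  x=0 (G, w=110) cum 110
  x=2 (C, w=100) cum 210
  x=5 (A, w=60) cum 270  ← median
  x=6 (E, w=60) cum 330
  x=7 (D, w=9) cum 339
  x=8 (F, w=7) cum 346
  x=10 (B, w=175) cum 521
⇒ x* = 5
y-coordinate, sorted with cumulative weight:
  y=0 (A, w=60) cum 60
  y=0 (G, w=110) cum 170
  y=1 (E, w=60) cum 230
  y=5 (F, w=7) cum 237
  y=6 (B, w=175) cum 412  ← median
  y=8 (D, w=9) cum 421
  y=9 (C, w=100) cum 521
⇒ y* = 6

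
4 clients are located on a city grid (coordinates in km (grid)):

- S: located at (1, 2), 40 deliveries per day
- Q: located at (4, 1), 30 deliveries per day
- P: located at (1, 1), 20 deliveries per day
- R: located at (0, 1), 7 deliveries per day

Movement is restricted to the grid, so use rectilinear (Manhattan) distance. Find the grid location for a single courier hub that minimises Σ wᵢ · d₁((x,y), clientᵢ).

(1, 1)

Manhattan distance separates: Σwᵢ(|x−xᵢ|+|y−yᵢ|) = Σwᵢ|x−xᵢ| + Σwᵢ|y−yᵢ|, so x and y are optimised independently as 1-D weighted medians.
Total weight W = 97; half = 48.5.
x-coordinate, sorted with cumulative weight:
  x=0 (R, w=7) cum 7
  x=1 (S, w=40) cum 47
  x=1 (P, w=20) cum 67  ← median
  x=4 (Q, w=30) cum 97
⇒ x* = 1
y-coordinate, sorted with cumulative weight:
  y=1 (Q, w=30) cum 30
  y=1 (P, w=20) cum 50  ← median
  y=1 (R, w=7) cum 57
  y=2 (S, w=40) cum 97
⇒ y* = 1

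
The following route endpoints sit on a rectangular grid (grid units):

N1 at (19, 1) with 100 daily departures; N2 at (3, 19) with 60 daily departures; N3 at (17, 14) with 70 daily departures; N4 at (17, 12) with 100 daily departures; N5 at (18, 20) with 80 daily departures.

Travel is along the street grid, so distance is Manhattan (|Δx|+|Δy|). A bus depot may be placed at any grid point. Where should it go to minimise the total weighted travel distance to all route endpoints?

(17, 14)

Manhattan distance separates: Σwᵢ(|x−xᵢ|+|y−yᵢ|) = Σwᵢ|x−xᵢ| + Σwᵢ|y−yᵢ|, so x and y are optimised independently as 1-D weighted medians.
Total weight W = 410; half = 205.
x-coordinate, sorted with cumulative weight:
  x=3 (N2, w=60) cum 60
  x=17 (N3, w=70) cum 130
  x=17 (N4, w=100) cum 230  ← median
  x=18 (N5, w=80) cum 310
  x=19 (N1, w=100) cum 410
⇒ x* = 17
y-coordinate, sorted with cumulative weight:
  y=1 (N1, w=100) cum 100
  y=12 (N4, w=100) cum 200
  y=14 (N3, w=70) cum 270  ← median
  y=19 (N2, w=60) cum 330
  y=20 (N5, w=80) cum 410
⇒ y* = 14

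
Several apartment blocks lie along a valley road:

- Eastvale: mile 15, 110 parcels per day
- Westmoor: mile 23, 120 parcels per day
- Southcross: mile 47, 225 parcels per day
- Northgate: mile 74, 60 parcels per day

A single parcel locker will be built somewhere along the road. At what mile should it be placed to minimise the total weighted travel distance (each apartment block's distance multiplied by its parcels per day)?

For a sum of weighted absolute distances on a line, the optimum is the weighted median (not the mean). Total weight W = 515; half-weight = 257.5.
Sort by position and accumulate weight:
  mile 15 (Eastvale, w=110) → cum 110
  mile 23 (Westmoor, w=120) → cum 230
  mile 47 (Southcross, w=225) → cum 455  ≥ 257.5 → median here
  mile 74 (Northgate, w=60) → cum 515
Optimal location: mile 47.

x = 47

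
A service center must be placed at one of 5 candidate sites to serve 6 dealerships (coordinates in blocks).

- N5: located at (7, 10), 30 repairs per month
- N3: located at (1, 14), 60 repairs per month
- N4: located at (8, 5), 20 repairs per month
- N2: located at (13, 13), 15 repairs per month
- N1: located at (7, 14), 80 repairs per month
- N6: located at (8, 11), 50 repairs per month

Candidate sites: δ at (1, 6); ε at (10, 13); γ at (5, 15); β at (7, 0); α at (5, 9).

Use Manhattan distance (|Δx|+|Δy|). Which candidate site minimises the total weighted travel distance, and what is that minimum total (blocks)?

Total weighted distance at each candidate:
  δ (1, 6): total = 2945
  ε (10, 13): total = 1545
  γ (5, 15): total = 1510
  β (7, 0): total = 3625
  α (5, 9): total = 1760
Minimum is at γ with total 1510 blocks.

γ, total 1510 blocks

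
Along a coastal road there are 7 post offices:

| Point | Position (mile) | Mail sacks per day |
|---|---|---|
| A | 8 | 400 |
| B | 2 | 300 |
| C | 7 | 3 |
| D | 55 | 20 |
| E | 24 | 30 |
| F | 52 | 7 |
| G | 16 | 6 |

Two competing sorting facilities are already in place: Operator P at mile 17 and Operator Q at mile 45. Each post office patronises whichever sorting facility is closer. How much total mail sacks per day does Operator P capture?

The indifferent point is the midpoint (17+45)/2 = 31; post offices left of it (closer to Operator P at 17) go to Operator P, those right go to Operator Q.
  B at 2 (w=300) → Operator P
  C at 7 (w=3) → Operator P
  A at 8 (w=400) → Operator P
  G at 16 (w=6) → Operator P
  E at 24 (w=30) → Operator P
  F at 52 (w=7) → Operator Q
  D at 55 (w=20) → Operator Q
Operator P captures 739; Operator Q captures 27.

739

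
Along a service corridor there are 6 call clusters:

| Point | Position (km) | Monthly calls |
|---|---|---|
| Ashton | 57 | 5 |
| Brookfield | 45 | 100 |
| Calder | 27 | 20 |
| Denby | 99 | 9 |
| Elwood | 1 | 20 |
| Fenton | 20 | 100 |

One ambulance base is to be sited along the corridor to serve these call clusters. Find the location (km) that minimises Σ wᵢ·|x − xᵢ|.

x = 27

For a sum of weighted absolute distances on a line, the optimum is the weighted median (not the mean). Total weight W = 254; half-weight = 127.
Sort by position and accumulate weight:
  km 1 (Elwood, w=20) → cum 20
  km 20 (Fenton, w=100) → cum 120
  km 27 (Calder, w=20) → cum 140  ≥ 127 → median here
  km 45 (Brookfield, w=100) → cum 240
  km 57 (Ashton, w=5) → cum 245
  km 99 (Denby, w=9) → cum 254
Optimal location: km 27.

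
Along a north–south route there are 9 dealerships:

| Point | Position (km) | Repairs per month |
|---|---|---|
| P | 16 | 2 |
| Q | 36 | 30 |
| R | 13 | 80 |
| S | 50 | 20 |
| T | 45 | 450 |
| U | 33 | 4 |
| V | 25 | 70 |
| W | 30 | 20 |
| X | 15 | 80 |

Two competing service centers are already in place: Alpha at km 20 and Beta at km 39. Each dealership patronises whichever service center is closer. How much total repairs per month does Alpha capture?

The indifferent point is the midpoint (20+39)/2 = 29.5; dealerships left of it (closer to Alpha at 20) go to Alpha, those right go to Beta.
  R at 13 (w=80) → Alpha
  X at 15 (w=80) → Alpha
  P at 16 (w=2) → Alpha
  V at 25 (w=70) → Alpha
  W at 30 (w=20) → Beta
  U at 33 (w=4) → Beta
  Q at 36 (w=30) → Beta
  T at 45 (w=450) → Beta
  S at 50 (w=20) → Beta
Alpha captures 232; Beta captures 524.

232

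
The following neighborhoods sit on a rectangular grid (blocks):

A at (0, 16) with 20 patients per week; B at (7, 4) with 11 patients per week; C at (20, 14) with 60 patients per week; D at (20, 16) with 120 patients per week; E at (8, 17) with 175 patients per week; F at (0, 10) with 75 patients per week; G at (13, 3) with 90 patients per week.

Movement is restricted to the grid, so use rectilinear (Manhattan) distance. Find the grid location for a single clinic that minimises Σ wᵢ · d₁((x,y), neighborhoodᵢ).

Manhattan distance separates: Σwᵢ(|x−xᵢ|+|y−yᵢ|) = Σwᵢ|x−xᵢ| + Σwᵢ|y−yᵢ|, so x and y are optimised independently as 1-D weighted medians.
Total weight W = 551; half = 275.5.
x-coordinate, sorted with cumulative weight:
  x=0 (A, w=20) cum 20
  x=0 (F, w=75) cum 95
  x=7 (B, w=11) cum 106
  x=8 (E, w=175) cum 281  ← median
  x=13 (G, w=90) cum 371
  x=20 (C, w=60) cum 431
  x=20 (D, w=120) cum 551
⇒ x* = 8
y-coordinate, sorted with cumulative weight:
  y=3 (G, w=90) cum 90
  y=4 (B, w=11) cum 101
  y=10 (F, w=75) cum 176
  y=14 (C, w=60) cum 236
  y=16 (A, w=20) cum 256
  y=16 (D, w=120) cum 376  ← median
  y=17 (E, w=175) cum 551
⇒ y* = 16

(8, 16)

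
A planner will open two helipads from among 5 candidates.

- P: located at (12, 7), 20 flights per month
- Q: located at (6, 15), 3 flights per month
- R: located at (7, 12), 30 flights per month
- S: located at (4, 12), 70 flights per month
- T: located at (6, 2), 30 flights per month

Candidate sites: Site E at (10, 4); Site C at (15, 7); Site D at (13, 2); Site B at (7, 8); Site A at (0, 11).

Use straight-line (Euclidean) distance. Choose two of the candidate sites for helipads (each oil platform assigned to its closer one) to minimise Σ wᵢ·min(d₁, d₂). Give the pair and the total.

{Site E, Site B}, total 697.5

Evaluate every pair (each demand assigned to the nearer of the two):
  {Site E, Site B}: total = 697.5
  {Site B, Site A}: total = 714.3
  {Site E, Site A}: total = 728.7
  {Site C, Site B}: total = 733.7
  {Site D, Site B}: total = 775.7
  {Site D, Site A}: total = 834.4
  {Site C, Site A}: total = 891.3
  {Site E, Site C}: total = 1185.6
  {Site E, Site D}: total = 1197.7
  {Site C, Site D}: total = 1435.0
Best pair: {Site E, Site B} with total 697.5.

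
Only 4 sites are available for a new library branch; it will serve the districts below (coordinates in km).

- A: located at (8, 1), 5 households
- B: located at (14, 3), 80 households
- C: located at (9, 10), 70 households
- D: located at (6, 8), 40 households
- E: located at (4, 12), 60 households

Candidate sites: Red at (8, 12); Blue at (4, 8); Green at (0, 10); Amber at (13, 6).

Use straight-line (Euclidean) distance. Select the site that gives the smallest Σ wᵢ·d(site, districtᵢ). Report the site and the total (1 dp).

Total weighted distance at each candidate:
  Red (8, 12): total = 1495.7
  Blue (4, 8): total = 1631.7
  Green (0, 10): total = 2463.7
  Amber (13, 6): total = 1624.5
Minimum is at Red with total 1495.7 km.

Red, total 1495.7 km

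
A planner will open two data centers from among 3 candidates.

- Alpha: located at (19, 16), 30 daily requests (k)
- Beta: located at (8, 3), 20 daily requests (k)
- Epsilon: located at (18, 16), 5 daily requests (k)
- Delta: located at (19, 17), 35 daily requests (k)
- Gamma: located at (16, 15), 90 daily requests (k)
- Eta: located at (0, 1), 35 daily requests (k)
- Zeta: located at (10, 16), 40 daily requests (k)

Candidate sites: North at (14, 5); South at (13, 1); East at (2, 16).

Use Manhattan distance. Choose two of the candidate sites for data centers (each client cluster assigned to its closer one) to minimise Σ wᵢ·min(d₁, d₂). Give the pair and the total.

{North, East}, total 3305

Evaluate every pair (each demand assigned to the nearer of the two):
  {North, East}: total = 3305
  {North, South}: total = 3425
  {South, East}: total = 3485
Best pair: {North, East} with total 3305.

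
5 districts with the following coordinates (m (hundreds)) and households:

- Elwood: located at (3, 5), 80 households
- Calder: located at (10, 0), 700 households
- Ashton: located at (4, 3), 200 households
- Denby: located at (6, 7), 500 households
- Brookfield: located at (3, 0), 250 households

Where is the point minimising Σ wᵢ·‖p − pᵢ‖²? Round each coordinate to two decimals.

(6.82, 2.60)

The minimiser of Σwᵢ‖p−pᵢ‖² is the weighted centroid p* = (Σwᵢpᵢ)/(Σwᵢ).
Σwᵢ = 1730.
Σwᵢxᵢ = 80·3 + 700·10 + 200·4 + 500·6 + 250·3 = 11790.
Σwᵢyᵢ = 80·5 + 700·0 + 200·3 + 500·7 + 250·0 = 4500.
x* = 11790/1730 = 6.82, y* = 4500/1730 = 2.60.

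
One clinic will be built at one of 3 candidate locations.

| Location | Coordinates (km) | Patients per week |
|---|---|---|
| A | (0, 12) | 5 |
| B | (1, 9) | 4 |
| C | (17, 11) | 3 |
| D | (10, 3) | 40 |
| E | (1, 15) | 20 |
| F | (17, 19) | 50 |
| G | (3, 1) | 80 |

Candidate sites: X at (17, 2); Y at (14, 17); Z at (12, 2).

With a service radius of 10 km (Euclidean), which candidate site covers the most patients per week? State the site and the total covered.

Z, covering 120

Coverage radius r = 10 km; a point is covered iff (Δx)²+(Δy)² ≤ 10² = 100.
  X (17, 2): covers {C, D} → 43
  Y (14, 17): covers {C, F} → 53
  Z (12, 2): covers {D, G} → 120
Maximum coverage at Z: 120 patients per week.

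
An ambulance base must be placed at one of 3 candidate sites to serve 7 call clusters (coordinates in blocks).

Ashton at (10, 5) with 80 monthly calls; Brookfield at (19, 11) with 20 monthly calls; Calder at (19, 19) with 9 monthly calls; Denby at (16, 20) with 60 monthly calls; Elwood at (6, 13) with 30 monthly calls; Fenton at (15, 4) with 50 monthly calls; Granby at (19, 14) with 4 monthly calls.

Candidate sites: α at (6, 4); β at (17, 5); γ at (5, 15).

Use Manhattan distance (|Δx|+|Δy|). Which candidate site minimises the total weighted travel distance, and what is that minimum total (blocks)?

Total weighted distance at each candidate:
  α (6, 4): total = 3424
  β (17, 5): total = 2588
  γ (5, 15): total = 3882
Minimum is at β with total 2588 blocks.

β, total 2588 blocks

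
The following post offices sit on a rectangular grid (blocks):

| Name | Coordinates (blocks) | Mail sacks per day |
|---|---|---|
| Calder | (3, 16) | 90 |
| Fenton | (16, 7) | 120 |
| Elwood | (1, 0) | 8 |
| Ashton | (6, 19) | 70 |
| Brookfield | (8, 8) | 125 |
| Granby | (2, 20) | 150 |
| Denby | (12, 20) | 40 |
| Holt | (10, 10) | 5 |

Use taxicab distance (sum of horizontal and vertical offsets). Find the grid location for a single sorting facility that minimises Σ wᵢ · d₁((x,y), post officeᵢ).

(6, 16)

Manhattan distance separates: Σwᵢ(|x−xᵢ|+|y−yᵢ|) = Σwᵢ|x−xᵢ| + Σwᵢ|y−yᵢ|, so x and y are optimised independently as 1-D weighted medians.
Total weight W = 608; half = 304.
x-coordinate, sorted with cumulative weight:
  x=1 (Elwood, w=8) cum 8
  x=2 (Granby, w=150) cum 158
  x=3 (Calder, w=90) cum 248
  x=6 (Ashton, w=70) cum 318  ← median
  x=8 (Brookfield, w=125) cum 443
  x=10 (Holt, w=5) cum 448
  x=12 (Denby, w=40) cum 488
  x=16 (Fenton, w=120) cum 608
⇒ x* = 6
y-coordinate, sorted with cumulative weight:
  y=0 (Elwood, w=8) cum 8
  y=7 (Fenton, w=120) cum 128
  y=8 (Brookfield, w=125) cum 253
  y=10 (Holt, w=5) cum 258
  y=16 (Calder, w=90) cum 348  ← median
  y=19 (Ashton, w=70) cum 418
  y=20 (Granby, w=150) cum 568
  y=20 (Denby, w=40) cum 608
⇒ y* = 16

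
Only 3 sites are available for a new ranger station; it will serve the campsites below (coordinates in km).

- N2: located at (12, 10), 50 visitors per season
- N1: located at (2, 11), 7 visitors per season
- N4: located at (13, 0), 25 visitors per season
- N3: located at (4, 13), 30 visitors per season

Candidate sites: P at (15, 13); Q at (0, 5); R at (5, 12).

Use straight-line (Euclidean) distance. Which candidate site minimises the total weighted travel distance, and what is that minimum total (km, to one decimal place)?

R, total 789.1 km

Total weighted distance at each candidate:
  P (15, 13): total = 963.0
  Q (0, 5): total = 1310.8
  R (5, 12): total = 789.1
Minimum is at R with total 789.1 km.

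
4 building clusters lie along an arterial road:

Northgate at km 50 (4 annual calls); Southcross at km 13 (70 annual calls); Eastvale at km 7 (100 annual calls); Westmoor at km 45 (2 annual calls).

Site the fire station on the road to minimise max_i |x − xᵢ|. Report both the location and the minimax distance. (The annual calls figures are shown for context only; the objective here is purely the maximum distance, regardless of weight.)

The 1-center on a line is the midpoint of the two extreme points: leftmost at 7, rightmost at 50.
Optimal location = (7 + 50)/2 = 28.5; maximum distance = (50 − 7)/2 = 21.5.

location 28.5, max distance 21.5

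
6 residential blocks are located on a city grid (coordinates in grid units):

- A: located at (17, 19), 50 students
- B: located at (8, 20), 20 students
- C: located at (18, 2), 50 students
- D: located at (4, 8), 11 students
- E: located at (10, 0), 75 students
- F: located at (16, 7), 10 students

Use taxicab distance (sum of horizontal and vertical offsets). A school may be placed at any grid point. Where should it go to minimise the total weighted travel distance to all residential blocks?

Manhattan distance separates: Σwᵢ(|x−xᵢ|+|y−yᵢ|) = Σwᵢ|x−xᵢ| + Σwᵢ|y−yᵢ|, so x and y are optimised independently as 1-D weighted medians.
Total weight W = 216; half = 108.
x-coordinate, sorted with cumulative weight:
  x=4 (D, w=11) cum 11
  x=8 (B, w=20) cum 31
  x=10 (E, w=75) cum 106
  x=16 (F, w=10) cum 116  ← median
  x=17 (A, w=50) cum 166
  x=18 (C, w=50) cum 216
⇒ x* = 16
y-coordinate, sorted with cumulative weight:
  y=0 (E, w=75) cum 75
  y=2 (C, w=50) cum 125  ← median
  y=7 (F, w=10) cum 135
  y=8 (D, w=11) cum 146
  y=19 (A, w=50) cum 196
  y=20 (B, w=20) cum 216
⇒ y* = 2

(16, 2)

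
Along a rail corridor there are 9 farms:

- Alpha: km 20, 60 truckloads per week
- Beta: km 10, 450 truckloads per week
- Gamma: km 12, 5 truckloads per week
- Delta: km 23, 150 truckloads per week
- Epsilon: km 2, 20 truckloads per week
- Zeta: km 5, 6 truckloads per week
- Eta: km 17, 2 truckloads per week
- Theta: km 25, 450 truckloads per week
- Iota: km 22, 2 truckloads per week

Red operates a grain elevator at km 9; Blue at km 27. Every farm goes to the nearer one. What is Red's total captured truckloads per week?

483

The indifferent point is the midpoint (9+27)/2 = 18; farms left of it (closer to Red at 9) go to Red, those right go to Blue.
  Epsilon at 2 (w=20) → Red
  Zeta at 5 (w=6) → Red
  Beta at 10 (w=450) → Red
  Gamma at 12 (w=5) → Red
  Eta at 17 (w=2) → Red
  Alpha at 20 (w=60) → Blue
  Iota at 22 (w=2) → Blue
  Delta at 23 (w=150) → Blue
  Theta at 25 (w=450) → Blue
Red captures 483; Blue captures 662.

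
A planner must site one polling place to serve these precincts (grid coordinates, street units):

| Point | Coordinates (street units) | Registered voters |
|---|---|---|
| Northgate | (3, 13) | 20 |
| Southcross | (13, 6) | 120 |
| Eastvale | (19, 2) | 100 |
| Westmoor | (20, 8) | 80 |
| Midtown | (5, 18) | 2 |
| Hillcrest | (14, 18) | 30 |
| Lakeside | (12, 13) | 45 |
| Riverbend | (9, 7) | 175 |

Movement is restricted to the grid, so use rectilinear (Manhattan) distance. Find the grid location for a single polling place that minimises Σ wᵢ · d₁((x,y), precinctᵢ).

(13, 7)

Manhattan distance separates: Σwᵢ(|x−xᵢ|+|y−yᵢ|) = Σwᵢ|x−xᵢ| + Σwᵢ|y−yᵢ|, so x and y are optimised independently as 1-D weighted medians.
Total weight W = 572; half = 286.
x-coordinate, sorted with cumulative weight:
  x=3 (Northgate, w=20) cum 20
  x=5 (Midtown, w=2) cum 22
  x=9 (Riverbend, w=175) cum 197
  x=12 (Lakeside, w=45) cum 242
  x=13 (Southcross, w=120) cum 362  ← median
  x=14 (Hillcrest, w=30) cum 392
  x=19 (Eastvale, w=100) cum 492
  x=20 (Westmoor, w=80) cum 572
⇒ x* = 13
y-coordinate, sorted with cumulative weight:
  y=2 (Eastvale, w=100) cum 100
  y=6 (Southcross, w=120) cum 220
  y=7 (Riverbend, w=175) cum 395  ← median
  y=8 (Westmoor, w=80) cum 475
  y=13 (Northgate, w=20) cum 495
  y=13 (Lakeside, w=45) cum 540
  y=18 (Midtown, w=2) cum 542
  y=18 (Hillcrest, w=30) cum 572
⇒ y* = 7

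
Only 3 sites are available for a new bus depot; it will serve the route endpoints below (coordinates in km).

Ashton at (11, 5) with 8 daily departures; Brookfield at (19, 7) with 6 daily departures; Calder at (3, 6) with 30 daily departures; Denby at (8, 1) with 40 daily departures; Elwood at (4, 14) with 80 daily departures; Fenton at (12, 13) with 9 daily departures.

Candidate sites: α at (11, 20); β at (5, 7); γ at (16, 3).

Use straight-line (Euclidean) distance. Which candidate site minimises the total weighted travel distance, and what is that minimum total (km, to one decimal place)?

Total weighted distance at each candidate:
  α (11, 20): total = 2265.9
  β (5, 7): total = 1118.7
  γ (16, 3): total = 2202.4
Minimum is at β with total 1118.7 km.

β, total 1118.7 km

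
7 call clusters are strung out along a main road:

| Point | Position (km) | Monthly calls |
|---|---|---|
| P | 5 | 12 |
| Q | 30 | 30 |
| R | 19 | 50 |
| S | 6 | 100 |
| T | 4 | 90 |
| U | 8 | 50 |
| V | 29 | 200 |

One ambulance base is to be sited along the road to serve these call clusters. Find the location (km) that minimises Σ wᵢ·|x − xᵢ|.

For a sum of weighted absolute distances on a line, the optimum is the weighted median (not the mean). Total weight W = 532; half-weight = 266.
Sort by position and accumulate weight:
  km 4 (T, w=90) → cum 90
  km 5 (P, w=12) → cum 102
  km 6 (S, w=100) → cum 202
  km 8 (U, w=50) → cum 252
  km 19 (R, w=50) → cum 302  ≥ 266 → median here
  km 29 (V, w=200) → cum 502
  km 30 (Q, w=30) → cum 532
Optimal location: km 19.

x = 19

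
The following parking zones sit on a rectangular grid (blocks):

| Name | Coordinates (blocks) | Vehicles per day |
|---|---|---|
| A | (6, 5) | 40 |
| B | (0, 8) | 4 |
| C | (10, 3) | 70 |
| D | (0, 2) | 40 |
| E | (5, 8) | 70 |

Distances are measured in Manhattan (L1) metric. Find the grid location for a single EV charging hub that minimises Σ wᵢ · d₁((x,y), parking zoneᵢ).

(5, 5)

Manhattan distance separates: Σwᵢ(|x−xᵢ|+|y−yᵢ|) = Σwᵢ|x−xᵢ| + Σwᵢ|y−yᵢ|, so x and y are optimised independently as 1-D weighted medians.
Total weight W = 224; half = 112.
x-coordinate, sorted with cumulative weight:
  x=0 (B, w=4) cum 4
  x=0 (D, w=40) cum 44
  x=5 (E, w=70) cum 114  ← median
  x=6 (A, w=40) cum 154
  x=10 (C, w=70) cum 224
⇒ x* = 5
y-coordinate, sorted with cumulative weight:
  y=2 (D, w=40) cum 40
  y=3 (C, w=70) cum 110
  y=5 (A, w=40) cum 150  ← median
  y=8 (B, w=4) cum 154
  y=8 (E, w=70) cum 224
⇒ y* = 5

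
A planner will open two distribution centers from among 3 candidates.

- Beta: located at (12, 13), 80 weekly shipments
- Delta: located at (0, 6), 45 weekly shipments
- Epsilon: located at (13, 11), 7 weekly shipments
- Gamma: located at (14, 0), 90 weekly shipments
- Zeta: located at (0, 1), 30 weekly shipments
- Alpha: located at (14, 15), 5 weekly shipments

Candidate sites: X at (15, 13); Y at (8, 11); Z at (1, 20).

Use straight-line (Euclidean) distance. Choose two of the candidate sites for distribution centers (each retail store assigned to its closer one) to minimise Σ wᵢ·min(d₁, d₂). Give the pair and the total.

Evaluate every pair (each demand assigned to the nearer of the two):
  {X, Y}: total = 2207.4
  {Y, Z}: total = 2365.2
  {X, Z}: total = 2646.8
Best pair: {X, Y} with total 2207.4.

{X, Y}, total 2207.4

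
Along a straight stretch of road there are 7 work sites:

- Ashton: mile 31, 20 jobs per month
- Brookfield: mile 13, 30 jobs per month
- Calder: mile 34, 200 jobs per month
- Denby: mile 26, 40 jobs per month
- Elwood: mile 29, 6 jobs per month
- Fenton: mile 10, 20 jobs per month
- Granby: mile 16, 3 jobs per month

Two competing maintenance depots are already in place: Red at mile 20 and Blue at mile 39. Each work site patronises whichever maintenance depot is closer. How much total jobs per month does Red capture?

The indifferent point is the midpoint (20+39)/2 = 29.5; work sites left of it (closer to Red at 20) go to Red, those right go to Blue.
  Fenton at 10 (w=20) → Red
  Brookfield at 13 (w=30) → Red
  Granby at 16 (w=3) → Red
  Denby at 26 (w=40) → Red
  Elwood at 29 (w=6) → Red
  Ashton at 31 (w=20) → Blue
  Calder at 34 (w=200) → Blue
Red captures 99; Blue captures 220.

99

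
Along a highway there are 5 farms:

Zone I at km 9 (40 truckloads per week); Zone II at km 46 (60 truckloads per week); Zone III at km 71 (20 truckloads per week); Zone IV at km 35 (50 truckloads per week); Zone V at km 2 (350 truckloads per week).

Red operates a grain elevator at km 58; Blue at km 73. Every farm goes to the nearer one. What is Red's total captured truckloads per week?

The indifferent point is the midpoint (58+73)/2 = 65.5; farms left of it (closer to Red at 58) go to Red, those right go to Blue.
  Zone V at 2 (w=350) → Red
  Zone I at 9 (w=40) → Red
  Zone IV at 35 (w=50) → Red
  Zone II at 46 (w=60) → Red
  Zone III at 71 (w=20) → Blue
Red captures 500; Blue captures 20.

500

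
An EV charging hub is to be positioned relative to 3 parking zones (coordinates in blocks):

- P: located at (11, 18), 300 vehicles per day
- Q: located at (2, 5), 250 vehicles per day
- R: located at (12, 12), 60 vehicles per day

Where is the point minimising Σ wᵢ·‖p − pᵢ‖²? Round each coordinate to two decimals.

The minimiser of Σwᵢ‖p−pᵢ‖² is the weighted centroid p* = (Σwᵢpᵢ)/(Σwᵢ).
Σwᵢ = 610.
Σwᵢxᵢ = 300·11 + 250·2 + 60·12 = 4520.
Σwᵢyᵢ = 300·18 + 250·5 + 60·12 = 7370.
x* = 4520/610 = 7.41, y* = 7370/610 = 12.08.

(7.41, 12.08)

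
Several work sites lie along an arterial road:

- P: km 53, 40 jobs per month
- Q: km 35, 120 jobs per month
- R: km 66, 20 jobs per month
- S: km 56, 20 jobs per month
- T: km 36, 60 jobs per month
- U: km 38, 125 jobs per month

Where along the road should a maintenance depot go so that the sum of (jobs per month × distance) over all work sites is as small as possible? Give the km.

x = 38

For a sum of weighted absolute distances on a line, the optimum is the weighted median (not the mean). Total weight W = 385; half-weight = 192.5.
Sort by position and accumulate weight:
  km 35 (Q, w=120) → cum 120
  km 36 (T, w=60) → cum 180
  km 38 (U, w=125) → cum 305  ≥ 192.5 → median here
  km 53 (P, w=40) → cum 345
  km 56 (S, w=20) → cum 365
  km 66 (R, w=20) → cum 385
Optimal location: km 38.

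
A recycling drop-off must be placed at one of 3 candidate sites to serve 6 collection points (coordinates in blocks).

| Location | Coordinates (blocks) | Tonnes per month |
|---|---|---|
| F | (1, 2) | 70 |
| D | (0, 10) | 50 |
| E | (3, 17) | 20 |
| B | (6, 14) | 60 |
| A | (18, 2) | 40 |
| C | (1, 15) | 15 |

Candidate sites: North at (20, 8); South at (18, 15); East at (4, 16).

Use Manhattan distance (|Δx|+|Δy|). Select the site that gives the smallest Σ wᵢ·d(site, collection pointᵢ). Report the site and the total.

East, total 3150 blocks

Total weighted distance at each candidate:
  North (20, 8): total = 5280
  South (18, 15): total = 5145
  East (4, 16): total = 3150
Minimum is at East with total 3150 blocks.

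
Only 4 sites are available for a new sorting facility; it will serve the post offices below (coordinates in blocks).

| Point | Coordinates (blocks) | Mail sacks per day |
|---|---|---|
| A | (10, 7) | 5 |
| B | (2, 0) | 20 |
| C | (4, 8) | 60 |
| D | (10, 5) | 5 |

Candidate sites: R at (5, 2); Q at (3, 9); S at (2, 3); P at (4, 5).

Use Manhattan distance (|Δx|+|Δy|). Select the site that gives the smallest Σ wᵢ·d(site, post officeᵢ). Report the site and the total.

Total weighted distance at each candidate:
  R (5, 2): total = 610
  Q (3, 9): total = 420
  S (2, 3): total = 590
  P (4, 5): total = 390
Minimum is at P with total 390 blocks.

P, total 390 blocks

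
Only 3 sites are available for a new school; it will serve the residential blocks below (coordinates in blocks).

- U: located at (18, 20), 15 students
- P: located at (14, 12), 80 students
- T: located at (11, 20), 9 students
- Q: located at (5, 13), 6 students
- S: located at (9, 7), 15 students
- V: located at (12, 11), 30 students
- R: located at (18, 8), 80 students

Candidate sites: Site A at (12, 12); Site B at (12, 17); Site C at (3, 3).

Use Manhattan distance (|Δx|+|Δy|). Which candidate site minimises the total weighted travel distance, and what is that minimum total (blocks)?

Total weighted distance at each candidate:
  Site A (12, 12): total = 1449
  Site B (12, 17): total = 2372
  Site C (3, 3): total = 4637
Minimum is at Site A with total 1449 blocks.

Site A, total 1449 blocks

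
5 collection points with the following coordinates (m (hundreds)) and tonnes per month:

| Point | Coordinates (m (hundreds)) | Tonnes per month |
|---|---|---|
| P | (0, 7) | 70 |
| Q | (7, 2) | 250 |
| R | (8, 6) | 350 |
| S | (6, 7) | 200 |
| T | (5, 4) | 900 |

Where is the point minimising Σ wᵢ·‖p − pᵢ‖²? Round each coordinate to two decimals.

(5.79, 4.57)

The minimiser of Σwᵢ‖p−pᵢ‖² is the weighted centroid p* = (Σwᵢpᵢ)/(Σwᵢ).
Σwᵢ = 1770.
Σwᵢxᵢ = 70·0 + 250·7 + 350·8 + 200·6 + 900·5 = 10250.
Σwᵢyᵢ = 70·7 + 250·2 + 350·6 + 200·7 + 900·4 = 8090.
x* = 10250/1770 = 5.79, y* = 8090/1770 = 4.57.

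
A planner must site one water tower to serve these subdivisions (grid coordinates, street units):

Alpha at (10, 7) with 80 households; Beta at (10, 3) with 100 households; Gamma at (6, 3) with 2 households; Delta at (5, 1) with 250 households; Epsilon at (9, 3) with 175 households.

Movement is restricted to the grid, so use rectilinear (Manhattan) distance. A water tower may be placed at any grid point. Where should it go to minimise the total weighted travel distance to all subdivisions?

(9, 3)

Manhattan distance separates: Σwᵢ(|x−xᵢ|+|y−yᵢ|) = Σwᵢ|x−xᵢ| + Σwᵢ|y−yᵢ|, so x and y are optimised independently as 1-D weighted medians.
Total weight W = 607; half = 303.5.
x-coordinate, sorted with cumulative weight:
  x=5 (Delta, w=250) cum 250
  x=6 (Gamma, w=2) cum 252
  x=9 (Epsilon, w=175) cum 427  ← median
  x=10 (Alpha, w=80) cum 507
  x=10 (Beta, w=100) cum 607
⇒ x* = 9
y-coordinate, sorted with cumulative weight:
  y=1 (Delta, w=250) cum 250
  y=3 (Beta, w=100) cum 350  ← median
  y=3 (Gamma, w=2) cum 352
  y=3 (Epsilon, w=175) cum 527
  y=7 (Alpha, w=80) cum 607
⇒ y* = 3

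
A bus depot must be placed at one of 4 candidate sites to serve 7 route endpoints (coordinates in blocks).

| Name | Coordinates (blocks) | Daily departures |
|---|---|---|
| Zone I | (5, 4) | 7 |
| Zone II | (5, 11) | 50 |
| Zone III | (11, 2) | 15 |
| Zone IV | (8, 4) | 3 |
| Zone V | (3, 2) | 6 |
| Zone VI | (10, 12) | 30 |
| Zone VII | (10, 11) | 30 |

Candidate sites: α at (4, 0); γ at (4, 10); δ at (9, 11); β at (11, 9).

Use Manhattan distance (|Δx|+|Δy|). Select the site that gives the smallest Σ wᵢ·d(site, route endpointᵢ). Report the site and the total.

Total weighted distance at each candidate:
  α (4, 0): total = 1862
  γ (4, 10): total = 908
  δ (9, 11): total = 646
  β (11, 9): total = 906
Minimum is at δ with total 646 blocks.

δ, total 646 blocks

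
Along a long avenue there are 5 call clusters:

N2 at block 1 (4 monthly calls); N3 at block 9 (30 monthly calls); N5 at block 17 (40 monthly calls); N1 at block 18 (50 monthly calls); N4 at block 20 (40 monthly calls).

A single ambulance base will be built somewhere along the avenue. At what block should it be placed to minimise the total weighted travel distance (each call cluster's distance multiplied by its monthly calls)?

x = 18

For a sum of weighted absolute distances on a line, the optimum is the weighted median (not the mean). Total weight W = 164; half-weight = 82.
Sort by position and accumulate weight:
  block 1 (N2, w=4) → cum 4
  block 9 (N3, w=30) → cum 34
  block 17 (N5, w=40) → cum 74
  block 18 (N1, w=50) → cum 124  ≥ 82 → median here
  block 20 (N4, w=40) → cum 164
Optimal location: block 18.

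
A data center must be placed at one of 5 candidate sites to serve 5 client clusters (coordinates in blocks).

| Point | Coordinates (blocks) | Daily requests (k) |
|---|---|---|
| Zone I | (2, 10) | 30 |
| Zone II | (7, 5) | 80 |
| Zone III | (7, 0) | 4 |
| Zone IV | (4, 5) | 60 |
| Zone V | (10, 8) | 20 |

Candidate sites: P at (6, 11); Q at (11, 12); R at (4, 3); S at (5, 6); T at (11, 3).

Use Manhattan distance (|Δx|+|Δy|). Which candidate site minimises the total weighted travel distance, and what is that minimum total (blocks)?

S, total 742 blocks

Total weighted distance at each candidate:
  P (6, 11): total = 1378
  Q (11, 12): total = 2214
  R (4, 3): total = 1034
  S (5, 6): total = 742
  T (11, 3): total = 1648
Minimum is at S with total 742 blocks.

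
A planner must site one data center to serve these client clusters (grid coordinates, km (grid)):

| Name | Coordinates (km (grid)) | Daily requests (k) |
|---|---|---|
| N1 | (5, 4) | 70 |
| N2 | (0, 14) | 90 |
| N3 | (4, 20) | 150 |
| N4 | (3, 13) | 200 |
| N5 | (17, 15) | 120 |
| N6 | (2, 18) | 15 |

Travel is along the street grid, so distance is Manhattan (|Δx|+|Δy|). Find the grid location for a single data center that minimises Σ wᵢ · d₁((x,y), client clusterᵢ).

(4, 14)

Manhattan distance separates: Σwᵢ(|x−xᵢ|+|y−yᵢ|) = Σwᵢ|x−xᵢ| + Σwᵢ|y−yᵢ|, so x and y are optimised independently as 1-D weighted medians.
Total weight W = 645; half = 322.5.
x-coordinate, sorted with cumulative weight:
  x=0 (N2, w=90) cum 90
  x=2 (N6, w=15) cum 105
  x=3 (N4, w=200) cum 305
  x=4 (N3, w=150) cum 455  ← median
  x=5 (N1, w=70) cum 525
  x=17 (N5, w=120) cum 645
⇒ x* = 4
y-coordinate, sorted with cumulative weight:
  y=4 (N1, w=70) cum 70
  y=13 (N4, w=200) cum 270
  y=14 (N2, w=90) cum 360  ← median
  y=15 (N5, w=120) cum 480
  y=18 (N6, w=15) cum 495
  y=20 (N3, w=150) cum 645
⇒ y* = 14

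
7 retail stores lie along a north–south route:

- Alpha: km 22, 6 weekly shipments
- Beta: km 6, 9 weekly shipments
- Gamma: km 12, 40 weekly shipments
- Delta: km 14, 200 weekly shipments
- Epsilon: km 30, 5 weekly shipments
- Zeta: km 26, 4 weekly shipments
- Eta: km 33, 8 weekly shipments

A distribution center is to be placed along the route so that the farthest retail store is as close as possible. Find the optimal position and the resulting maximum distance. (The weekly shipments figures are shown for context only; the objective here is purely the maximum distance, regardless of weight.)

location 19.5, max distance 13.5

The 1-center on a line is the midpoint of the two extreme points: leftmost at 6, rightmost at 33.
Optimal location = (6 + 33)/2 = 19.5; maximum distance = (33 − 6)/2 = 13.5.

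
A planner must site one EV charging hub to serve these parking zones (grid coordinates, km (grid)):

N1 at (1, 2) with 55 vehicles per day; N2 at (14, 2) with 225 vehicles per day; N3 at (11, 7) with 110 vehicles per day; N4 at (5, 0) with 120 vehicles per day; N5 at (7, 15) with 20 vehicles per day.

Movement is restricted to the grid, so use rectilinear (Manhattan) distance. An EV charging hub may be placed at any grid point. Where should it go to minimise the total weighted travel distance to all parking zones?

Manhattan distance separates: Σwᵢ(|x−xᵢ|+|y−yᵢ|) = Σwᵢ|x−xᵢ| + Σwᵢ|y−yᵢ|, so x and y are optimised independently as 1-D weighted medians.
Total weight W = 530; half = 265.
x-coordinate, sorted with cumulative weight:
  x=1 (N1, w=55) cum 55
  x=5 (N4, w=120) cum 175
  x=7 (N5, w=20) cum 195
  x=11 (N3, w=110) cum 305  ← median
  x=14 (N2, w=225) cum 530
⇒ x* = 11
y-coordinate, sorted with cumulative weight:
  y=0 (N4, w=120) cum 120
  y=2 (N1, w=55) cum 175
  y=2 (N2, w=225) cum 400  ← median
  y=7 (N3, w=110) cum 510
  y=15 (N5, w=20) cum 530
⇒ y* = 2

(11, 2)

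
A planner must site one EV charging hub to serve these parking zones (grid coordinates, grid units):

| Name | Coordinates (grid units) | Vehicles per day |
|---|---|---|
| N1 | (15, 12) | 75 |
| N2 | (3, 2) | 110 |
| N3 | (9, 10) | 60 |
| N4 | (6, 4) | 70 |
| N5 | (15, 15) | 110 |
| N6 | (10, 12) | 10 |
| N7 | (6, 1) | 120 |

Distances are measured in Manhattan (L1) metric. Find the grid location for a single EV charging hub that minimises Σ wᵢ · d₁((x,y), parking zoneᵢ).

Manhattan distance separates: Σwᵢ(|x−xᵢ|+|y−yᵢ|) = Σwᵢ|x−xᵢ| + Σwᵢ|y−yᵢ|, so x and y are optimised independently as 1-D weighted medians.
Total weight W = 555; half = 277.5.
x-coordinate, sorted with cumulative weight:
  x=3 (N2, w=110) cum 110
  x=6 (N4, w=70) cum 180
  x=6 (N7, w=120) cum 300  ← median
  x=9 (N3, w=60) cum 360
  x=10 (N6, w=10) cum 370
  x=15 (N1, w=75) cum 445
  x=15 (N5, w=110) cum 555
⇒ x* = 6
y-coordinate, sorted with cumulative weight:
  y=1 (N7, w=120) cum 120
  y=2 (N2, w=110) cum 230
  y=4 (N4, w=70) cum 300  ← median
  y=10 (N3, w=60) cum 360
  y=12 (N1, w=75) cum 435
  y=12 (N6, w=10) cum 445
  y=15 (N5, w=110) cum 555
⇒ y* = 4

(6, 4)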